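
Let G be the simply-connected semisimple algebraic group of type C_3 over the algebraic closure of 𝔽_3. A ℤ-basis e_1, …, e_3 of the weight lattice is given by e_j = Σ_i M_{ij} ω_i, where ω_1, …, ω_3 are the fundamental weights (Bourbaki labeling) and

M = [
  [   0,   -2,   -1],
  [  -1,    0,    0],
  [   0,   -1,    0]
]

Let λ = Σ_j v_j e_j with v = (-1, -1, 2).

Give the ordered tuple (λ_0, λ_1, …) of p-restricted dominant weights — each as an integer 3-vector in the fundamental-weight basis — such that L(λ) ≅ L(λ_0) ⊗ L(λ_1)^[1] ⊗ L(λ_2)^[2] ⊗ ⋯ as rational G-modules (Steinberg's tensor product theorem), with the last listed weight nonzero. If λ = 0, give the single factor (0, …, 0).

((0, 1, 1),)

Converting to the ω-basis (c_i = row i of M dotted with v = (-1, -1, 2)):
  c_1 = (0)·(-1) + (-2)·(-1) + (-1)·(2) = 0
  c_2 = (-1)·(-1) + (0)·(-1) + 0·2 = 1
  c_3 = (0)·(-1) + (-1)·(-1) + 0·2 = 1
p = 3; digits c_i = Σ_j d_{ij}·3^j, 0 ≤ d_{ij} < 3:
  c_1 = 0
  c_2 = 1 = 1·3^0
  c_3 = 1 = 1·3^0
p-restricted factor λ_0 = (0, 1, 1)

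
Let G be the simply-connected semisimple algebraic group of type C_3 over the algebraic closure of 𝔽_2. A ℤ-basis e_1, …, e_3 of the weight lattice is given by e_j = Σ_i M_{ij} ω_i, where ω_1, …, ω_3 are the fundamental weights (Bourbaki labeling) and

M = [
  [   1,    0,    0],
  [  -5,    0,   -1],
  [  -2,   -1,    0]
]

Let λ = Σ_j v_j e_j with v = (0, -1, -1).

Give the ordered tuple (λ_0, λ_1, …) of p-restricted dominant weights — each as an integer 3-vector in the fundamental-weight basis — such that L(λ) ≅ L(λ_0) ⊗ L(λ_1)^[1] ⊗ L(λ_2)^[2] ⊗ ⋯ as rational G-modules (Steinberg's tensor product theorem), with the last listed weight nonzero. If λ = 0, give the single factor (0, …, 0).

Converting to the ω-basis (c_i = row i of M dotted with v = (0, -1, -1)):
  c_1 = (1)·(0) + (0)·(-1) + (0)·(-1) = 0
  c_2 = (-5)·(0) + (0)·(-1) + (-1)·(-1) = 1
  c_3 = (-2)·(0) + (-1)·(-1) + (0)·(-1) = 1
Base-2 expansion of each c_i:
  c_1 = 0
  c_2 = 1 = 1·2^0
  c_3 = 1 = 1·2^0
p-restricted factor λ_0 = (0, 1, 1)

((0, 1, 1),)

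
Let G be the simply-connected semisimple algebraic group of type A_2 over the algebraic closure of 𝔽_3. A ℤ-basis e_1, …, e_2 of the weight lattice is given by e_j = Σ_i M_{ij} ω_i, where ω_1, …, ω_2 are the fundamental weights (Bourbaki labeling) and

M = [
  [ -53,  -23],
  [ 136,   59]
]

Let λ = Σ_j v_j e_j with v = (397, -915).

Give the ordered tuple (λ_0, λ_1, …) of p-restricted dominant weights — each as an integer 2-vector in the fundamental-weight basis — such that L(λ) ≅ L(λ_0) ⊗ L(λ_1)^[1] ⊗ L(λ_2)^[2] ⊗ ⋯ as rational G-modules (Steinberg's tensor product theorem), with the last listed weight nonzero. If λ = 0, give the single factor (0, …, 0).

Change of basis e → ω: c = M·v where v = (397, -915):
  c_1 = -53*397 + -23*-915 = 4
  c_2 = 136*397 + 59*-915 = 7
p = 3; digits c_i = Σ_j d_{ij}·3^j, 0 ≤ d_{ij} < 3:
  c_1 = 4 = 1·3^0 + 1·3^1
  c_2 = 7 = 1·3^0 + 2·3^1
λ_0 = (1, 1)
λ_1 = (1, 2)

((1, 1), (1, 2))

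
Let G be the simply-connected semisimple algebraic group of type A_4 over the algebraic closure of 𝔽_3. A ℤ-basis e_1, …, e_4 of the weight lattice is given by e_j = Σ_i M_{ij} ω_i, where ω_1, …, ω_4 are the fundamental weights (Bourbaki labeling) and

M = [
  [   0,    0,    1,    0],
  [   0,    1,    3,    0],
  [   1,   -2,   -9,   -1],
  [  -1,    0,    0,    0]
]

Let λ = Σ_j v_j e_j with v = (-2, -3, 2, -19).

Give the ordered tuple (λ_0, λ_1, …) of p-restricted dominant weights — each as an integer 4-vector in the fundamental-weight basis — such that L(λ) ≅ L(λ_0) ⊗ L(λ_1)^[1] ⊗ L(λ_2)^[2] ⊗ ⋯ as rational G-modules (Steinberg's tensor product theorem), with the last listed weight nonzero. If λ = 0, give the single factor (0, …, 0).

Compute c_i = Σ_j M_{ij} v_j with v = (-2, -3, 2, -19):
  c_1 = (0)·(-2) + (0)·(-3) + (1)·(2) + (0)·(-19) = 2
  c_2 = (0)·(-2) + (1)·(-3) + (3)·(2) + (0)·(-19) = 3
  c_3 = (1)·(-2) + (-2)·(-3) + (-9)·(2) + (-1)·(-19) = 5
  c_4 = (-1)·(-2) + (0)·(-3) + (0)·(2) + (0)·(-19) = 2
p = 3; digits c_i = Σ_j d_{ij}·3^j, 0 ≤ d_{ij} < 3:
  c_1 = 2 = 2·3^0
  c_2 = 3 = 0·3^0 + 1·3^1
  c_3 = 5 = 2·3^0 + 1·3^1
  c_4 = 2 = 2·3^0
p-restricted factor λ_0 = (2, 0, 2, 2)
p-restricted factor λ_1 = (0, 1, 1, 0)

((2, 0, 2, 2), (0, 1, 1, 0))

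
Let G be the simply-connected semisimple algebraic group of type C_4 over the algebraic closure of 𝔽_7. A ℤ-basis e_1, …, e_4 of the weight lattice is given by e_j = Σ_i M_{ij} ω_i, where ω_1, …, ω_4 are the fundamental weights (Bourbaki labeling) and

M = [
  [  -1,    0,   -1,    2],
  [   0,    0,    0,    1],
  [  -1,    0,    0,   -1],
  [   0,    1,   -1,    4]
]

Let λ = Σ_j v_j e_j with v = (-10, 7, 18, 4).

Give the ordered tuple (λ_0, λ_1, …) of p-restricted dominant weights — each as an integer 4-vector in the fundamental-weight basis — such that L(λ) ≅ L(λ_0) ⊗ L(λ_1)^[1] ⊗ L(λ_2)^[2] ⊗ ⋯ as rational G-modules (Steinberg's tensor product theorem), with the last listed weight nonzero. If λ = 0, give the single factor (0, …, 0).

Change of basis e → ω: c = M·v where v = (-10, 7, 18, 4):
  c_1 = (-1)·(-10) + 0·7 + (-1)·(18) + 2·4 = 0
  c_2 = (0)·(-10) + 0·7 + 0·18 + 1·4 = 4
  c_3 = (-1)·(-10) + 0·7 + 0·18 + (-1)·(4) = 6
  c_4 = (0)·(-10) + 1·7 + (-1)·(18) + 4·4 = 5
Expand coordinatewise in base 7:
  c_1 = 0
  c_2 = 4 = 4·7^0
  c_3 = 6 = 6·7^0
  c_4 = 5 = 5·7^0
λ_0 = (0, 4, 6, 5)

((0, 4, 6, 5),)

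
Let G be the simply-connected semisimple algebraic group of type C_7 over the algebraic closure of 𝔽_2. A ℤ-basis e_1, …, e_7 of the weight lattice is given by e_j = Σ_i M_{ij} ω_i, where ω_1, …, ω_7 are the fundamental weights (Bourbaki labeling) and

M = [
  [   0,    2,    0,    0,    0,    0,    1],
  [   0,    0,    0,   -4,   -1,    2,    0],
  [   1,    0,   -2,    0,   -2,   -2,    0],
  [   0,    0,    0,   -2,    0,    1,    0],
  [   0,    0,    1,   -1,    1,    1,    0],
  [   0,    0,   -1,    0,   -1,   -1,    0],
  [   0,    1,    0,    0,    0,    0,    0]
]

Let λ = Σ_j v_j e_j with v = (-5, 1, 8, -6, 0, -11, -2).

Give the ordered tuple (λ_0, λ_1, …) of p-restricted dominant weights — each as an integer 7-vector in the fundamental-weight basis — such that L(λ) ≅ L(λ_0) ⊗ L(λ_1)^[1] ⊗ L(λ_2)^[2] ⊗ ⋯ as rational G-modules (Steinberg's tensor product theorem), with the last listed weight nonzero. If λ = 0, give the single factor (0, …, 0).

In the fundamental-weight basis, λ has coordinates c = M·v (v = (-5, 1, 8, -6, 0, -11, -2)):
  c_1 = (0)·(-5) + 2·1 + 0·8 + (0)·(-6) + 0·0 + (0)·(-11) + (1)·(-2) = 0
  c_2 = (0)·(-5) + 0·1 + 0·8 + (-4)·(-6) + (-1)·(0) + (2)·(-11) + (0)·(-2) = 2
  c_3 = (1)·(-5) + 0·1 + (-2)·(8) + (0)·(-6) + (-2)·(0) + (-2)·(-11) + (0)·(-2) = 1
  c_4 = (0)·(-5) + 0·1 + 0·8 + (-2)·(-6) + 0·0 + (1)·(-11) + (0)·(-2) = 1
  c_5 = (0)·(-5) + 0·1 + 1·8 + (-1)·(-6) + 1·0 + (1)·(-11) + (0)·(-2) = 3
  c_6 = (0)·(-5) + 0·1 + (-1)·(8) + (0)·(-6) + (-1)·(0) + (-1)·(-11) + (0)·(-2) = 3
  c_7 = (0)·(-5) + 1·1 + 0·8 + (0)·(-6) + 0·0 + (0)·(-11) + (0)·(-2) = 1
Expand coordinatewise in base 2:
  c_1 = 0
  c_2 = 2 = 0·2^0 + 1·2^1
  c_3 = 1 = 1·2^0
  c_4 = 1 = 1·2^0
  c_5 = 3 = 1·2^0 + 1·2^1
  c_6 = 3 = 1·2^0 + 1·2^1
  c_7 = 1 = 1·2^0
p-restricted factor λ_0 = (0, 0, 1, 1, 1, 1, 1)
p-restricted factor λ_1 = (0, 1, 0, 0, 1, 1, 0)

((0, 0, 1, 1, 1, 1, 1), (0, 1, 0, 0, 1, 1, 0))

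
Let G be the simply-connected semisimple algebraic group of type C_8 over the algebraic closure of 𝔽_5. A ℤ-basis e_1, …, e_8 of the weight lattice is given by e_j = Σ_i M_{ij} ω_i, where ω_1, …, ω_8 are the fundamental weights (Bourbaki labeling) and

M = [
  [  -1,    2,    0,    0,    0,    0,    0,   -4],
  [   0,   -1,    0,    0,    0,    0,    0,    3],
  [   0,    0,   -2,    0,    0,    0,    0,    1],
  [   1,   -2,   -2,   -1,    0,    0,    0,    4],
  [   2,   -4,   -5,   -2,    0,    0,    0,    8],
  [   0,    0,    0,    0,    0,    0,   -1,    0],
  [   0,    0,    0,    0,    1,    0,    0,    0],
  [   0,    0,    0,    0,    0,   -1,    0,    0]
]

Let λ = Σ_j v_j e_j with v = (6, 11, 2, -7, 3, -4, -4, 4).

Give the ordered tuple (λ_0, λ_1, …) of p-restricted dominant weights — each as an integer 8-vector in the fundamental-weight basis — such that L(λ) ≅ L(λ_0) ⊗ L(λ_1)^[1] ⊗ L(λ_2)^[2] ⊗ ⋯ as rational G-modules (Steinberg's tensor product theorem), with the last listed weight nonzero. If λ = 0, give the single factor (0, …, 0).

((0, 1, 0, 3, 4, 4, 3, 4),)

Converting to the ω-basis (c_i = row i of M dotted with v = (6, 11, 2, -7, 3, -4, -4, 4)):
  c_1 = (-1)·(6) + (2)·(11) + (0)·(2) + (0)·(-7) + (0)·(3) + (0)·(-4) + (0)·(-4) + (-4)·(4) = 0
  c_2 = (0)·(6) + (-1)·(11) + (0)·(2) + (0)·(-7) + (0)·(3) + (0)·(-4) + (0)·(-4) + (3)·(4) = 1
  c_3 = (0)·(6) + (0)·(11) + (-2)·(2) + (0)·(-7) + (0)·(3) + (0)·(-4) + (0)·(-4) + (1)·(4) = 0
  c_4 = (1)·(6) + (-2)·(11) + (-2)·(2) + (-1)·(-7) + (0)·(3) + (0)·(-4) + (0)·(-4) + (4)·(4) = 3
  c_5 = (2)·(6) + (-4)·(11) + (-5)·(2) + (-2)·(-7) + (0)·(3) + (0)·(-4) + (0)·(-4) + (8)·(4) = 4
  c_6 = (0)·(6) + (0)·(11) + (0)·(2) + (0)·(-7) + (0)·(3) + (0)·(-4) + (-1)·(-4) + (0)·(4) = 4
  c_7 = (0)·(6) + (0)·(11) + (0)·(2) + (0)·(-7) + (1)·(3) + (0)·(-4) + (0)·(-4) + (0)·(4) = 3
  c_8 = (0)·(6) + (0)·(11) + (0)·(2) + (0)·(-7) + (0)·(3) + (-1)·(-4) + (0)·(-4) + (0)·(4) = 4
Expand coordinatewise in base 5:
  c_1 = 0
  c_2 = 1 = 1·5^0
  c_3 = 0
  c_4 = 3 = 3·5^0
  c_5 = 4 = 4·5^0
  c_6 = 4 = 4·5^0
  c_7 = 3 = 3·5^0
  c_8 = 4 = 4·5^0
p-restricted factor λ_0 = (0, 1, 0, 3, 4, 4, 3, 4)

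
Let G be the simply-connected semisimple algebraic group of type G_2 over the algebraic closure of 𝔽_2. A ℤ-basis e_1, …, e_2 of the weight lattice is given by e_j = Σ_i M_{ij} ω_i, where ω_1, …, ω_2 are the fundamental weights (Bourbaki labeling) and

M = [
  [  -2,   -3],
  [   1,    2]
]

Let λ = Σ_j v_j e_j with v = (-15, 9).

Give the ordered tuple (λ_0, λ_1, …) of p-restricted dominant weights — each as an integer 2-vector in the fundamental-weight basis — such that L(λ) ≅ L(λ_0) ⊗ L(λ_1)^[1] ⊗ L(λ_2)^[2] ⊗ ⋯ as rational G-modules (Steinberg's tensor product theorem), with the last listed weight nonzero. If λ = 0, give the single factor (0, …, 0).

((1, 1), (1, 1))

Change of basis e → ω: c = M·v where v = (-15, 9):
  c_1 = (-2)·(-15) + (-3)·(9) = 3
  c_2 = (1)·(-15) + 2·9 = 3
Base-2 expansion of each c_i:
  c_1 = 3 = 1·2^0 + 1·2^1
  c_2 = 3 = 1·2^0 + 1·2^1
λ_0 = (1, 1)
λ_1 = (1, 1)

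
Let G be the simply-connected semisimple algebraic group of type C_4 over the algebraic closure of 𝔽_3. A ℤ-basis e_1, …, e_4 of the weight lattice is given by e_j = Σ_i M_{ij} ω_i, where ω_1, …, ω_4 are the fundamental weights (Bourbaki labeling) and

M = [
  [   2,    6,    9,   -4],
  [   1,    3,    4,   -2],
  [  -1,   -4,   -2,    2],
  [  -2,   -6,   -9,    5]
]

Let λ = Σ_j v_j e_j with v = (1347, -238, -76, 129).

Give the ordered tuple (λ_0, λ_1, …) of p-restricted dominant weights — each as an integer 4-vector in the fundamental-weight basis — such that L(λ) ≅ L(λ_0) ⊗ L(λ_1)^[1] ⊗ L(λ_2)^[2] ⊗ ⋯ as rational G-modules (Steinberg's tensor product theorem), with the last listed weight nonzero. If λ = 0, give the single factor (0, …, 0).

((0, 2, 0, 0), (1, 2, 2, 0), (1, 1, 1, 1), (2, 2, 0, 2))

ω-coordinates c = M·v, v = (1347, -238, -76, 129):
  c_1 = (2)·(1347) + (6)·(-238) + (9)·(-76) + (-4)·(129) = 66
  c_2 = (1)·(1347) + (3)·(-238) + (4)·(-76) + (-2)·(129) = 71
  c_3 = (-1)·(1347) + (-4)·(-238) + (-2)·(-76) + (2)·(129) = 15
  c_4 = (-2)·(1347) + (-6)·(-238) + (-9)·(-76) + (5)·(129) = 63
Expand coordinatewise in base 3:
  c_1 = 66 = 0·3^0 + 1·3^1 + 1·3^2 + 2·3^3
  c_2 = 71 = 2·3^0 + 2·3^1 + 1·3^2 + 2·3^3
  c_3 = 15 = 0·3^0 + 2·3^1 + 1·3^2
  c_4 = 63 = 0·3^0 + 0·3^1 + 1·3^2 + 2·3^3
Factor λ_0 = (0, 2, 0, 0)
Factor λ_1 = (1, 2, 2, 0)
Factor λ_2 = (1, 1, 1, 1)
Factor λ_3 = (2, 2, 0, 2)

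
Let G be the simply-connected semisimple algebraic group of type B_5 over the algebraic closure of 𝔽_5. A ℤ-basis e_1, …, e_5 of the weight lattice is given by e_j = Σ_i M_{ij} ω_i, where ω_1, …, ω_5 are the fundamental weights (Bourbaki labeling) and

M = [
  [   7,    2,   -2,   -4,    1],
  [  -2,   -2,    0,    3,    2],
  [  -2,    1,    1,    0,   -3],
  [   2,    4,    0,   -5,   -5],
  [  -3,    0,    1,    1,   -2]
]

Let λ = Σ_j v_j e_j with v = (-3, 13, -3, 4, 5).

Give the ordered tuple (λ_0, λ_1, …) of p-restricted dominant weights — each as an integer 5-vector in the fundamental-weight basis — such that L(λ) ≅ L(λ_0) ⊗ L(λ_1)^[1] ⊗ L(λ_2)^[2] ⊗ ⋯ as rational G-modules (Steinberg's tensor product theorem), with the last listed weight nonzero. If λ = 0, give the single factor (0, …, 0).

ω-coordinates c = M·v, v = (-3, 13, -3, 4, 5):
  c_1 = 7*-3 + 2*13 + -2*-3 + -4*4 + 1*5 = 0
  c_2 = -2*-3 + -2*13 + 0*-3 + 3*4 + 2*5 = 2
  c_3 = -2*-3 + 1*13 + 1*-3 + 0*4 + -3*5 = 1
  c_4 = 2*-3 + 4*13 + 0*-3 + -5*4 + -5*5 = 1
  c_5 = -3*-3 + 0*13 + 1*-3 + 1*4 + -2*5 = 0
Expand coordinatewise in base 5:
  c_1 = 0
  c_2 = 2 = 2·5^0
  c_3 = 1 = 1·5^0
  c_4 = 1 = 1·5^0
  c_5 = 0
p-restricted factor λ_0 = (0, 2, 1, 1, 0)

((0, 2, 1, 1, 0),)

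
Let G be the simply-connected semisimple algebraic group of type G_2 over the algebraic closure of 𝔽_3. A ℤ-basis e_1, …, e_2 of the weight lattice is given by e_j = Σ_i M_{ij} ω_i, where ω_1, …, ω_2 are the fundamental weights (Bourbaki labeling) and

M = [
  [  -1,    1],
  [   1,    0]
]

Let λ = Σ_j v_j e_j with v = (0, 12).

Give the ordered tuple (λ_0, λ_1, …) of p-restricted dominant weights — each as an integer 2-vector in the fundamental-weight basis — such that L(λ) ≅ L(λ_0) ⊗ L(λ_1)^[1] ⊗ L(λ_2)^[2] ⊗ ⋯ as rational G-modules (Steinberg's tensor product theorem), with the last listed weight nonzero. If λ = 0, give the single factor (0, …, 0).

ω-coordinates c = M·v, v = (0, 12):
  c_1 = (-1)·(0) + 1·12 = 12
  c_2 = 1·0 + 0·12 = 0
Writing each c_i in base p = 3:
  c_1 = 12 = 0·3^0 + 1·3^1 + 1·3^2
  c_2 = 0
p-restricted factor λ_0 = (0, 0)
p-restricted factor λ_1 = (1, 0)
p-restricted factor λ_2 = (1, 0)

((0, 0), (1, 0), (1, 0))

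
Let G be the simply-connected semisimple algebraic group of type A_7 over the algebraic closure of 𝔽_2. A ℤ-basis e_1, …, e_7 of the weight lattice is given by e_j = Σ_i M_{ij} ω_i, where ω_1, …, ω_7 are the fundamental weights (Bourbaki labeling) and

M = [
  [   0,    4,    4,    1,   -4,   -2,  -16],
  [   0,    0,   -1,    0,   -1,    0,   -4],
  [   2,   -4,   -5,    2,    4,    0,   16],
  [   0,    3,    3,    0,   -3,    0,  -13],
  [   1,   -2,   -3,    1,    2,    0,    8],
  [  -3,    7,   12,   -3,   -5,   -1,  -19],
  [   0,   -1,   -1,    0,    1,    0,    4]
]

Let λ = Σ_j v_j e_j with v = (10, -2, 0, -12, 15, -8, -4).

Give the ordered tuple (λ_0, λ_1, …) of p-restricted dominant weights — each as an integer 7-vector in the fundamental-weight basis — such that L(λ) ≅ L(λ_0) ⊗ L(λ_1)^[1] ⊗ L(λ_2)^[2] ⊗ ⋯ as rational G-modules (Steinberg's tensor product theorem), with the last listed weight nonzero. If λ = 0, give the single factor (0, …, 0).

Compute c_i = Σ_j M_{ij} v_j with v = (10, -2, 0, -12, 15, -8, -4):
  c_1 = 0*10 + 4*-2 + 4*0 + 1*-12 + -4*15 + -2*-8 + -16*-4 = 0
  c_2 = 0*10 + 0*-2 + -1*0 + 0*-12 + -1*15 + 0*-8 + -4*-4 = 1
  c_3 = 2*10 + -4*-2 + -5*0 + 2*-12 + 4*15 + 0*-8 + 16*-4 = 0
  c_4 = 0*10 + 3*-2 + 3*0 + 0*-12 + -3*15 + 0*-8 + -13*-4 = 1
  c_5 = 1*10 + -2*-2 + -3*0 + 1*-12 + 2*15 + 0*-8 + 8*-4 = 0
  c_6 = -3*10 + 7*-2 + 12*0 + -3*-12 + -5*15 + -1*-8 + -19*-4 = 1
  c_7 = 0*10 + -1*-2 + -1*0 + 0*-12 + 1*15 + 0*-8 + 4*-4 = 1
p = 2; digits c_i = Σ_j d_{ij}·2^j, 0 ≤ d_{ij} < 2:
  c_1 = 0
  c_2 = 1 = 1·2^0
  c_3 = 0
  c_4 = 1 = 1·2^0
  c_5 = 0
  c_6 = 1 = 1·2^0
  c_7 = 1 = 1·2^0
λ_0 = (0, 1, 0, 1, 0, 1, 1)

((0, 1, 0, 1, 0, 1, 1),)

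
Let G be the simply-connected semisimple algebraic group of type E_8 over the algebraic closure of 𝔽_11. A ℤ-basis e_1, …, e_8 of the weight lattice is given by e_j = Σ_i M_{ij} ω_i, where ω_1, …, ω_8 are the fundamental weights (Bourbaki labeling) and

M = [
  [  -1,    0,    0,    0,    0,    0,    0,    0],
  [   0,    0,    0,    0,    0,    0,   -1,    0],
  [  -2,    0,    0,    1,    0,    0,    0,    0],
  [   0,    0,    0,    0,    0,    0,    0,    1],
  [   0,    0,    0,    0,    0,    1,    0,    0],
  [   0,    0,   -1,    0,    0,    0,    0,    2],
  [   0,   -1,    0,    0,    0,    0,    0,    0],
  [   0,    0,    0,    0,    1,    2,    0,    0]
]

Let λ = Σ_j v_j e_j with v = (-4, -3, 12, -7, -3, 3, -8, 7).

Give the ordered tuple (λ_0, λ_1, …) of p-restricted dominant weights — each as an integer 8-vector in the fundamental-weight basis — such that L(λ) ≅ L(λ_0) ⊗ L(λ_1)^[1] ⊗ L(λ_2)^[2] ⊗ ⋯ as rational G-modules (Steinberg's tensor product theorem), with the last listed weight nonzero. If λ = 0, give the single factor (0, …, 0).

Converting to the ω-basis (c_i = row i of M dotted with v = (-4, -3, 12, -7, -3, 3, -8, 7)):
  c_1 = (-1)·(-4) + (0)·(-3) + (0)·(12) + (0)·(-7) + (0)·(-3) + (0)·(3) + (0)·(-8) + (0)·(7) = 4
  c_2 = (0)·(-4) + (0)·(-3) + (0)·(12) + (0)·(-7) + (0)·(-3) + (0)·(3) + (-1)·(-8) + (0)·(7) = 8
  c_3 = (-2)·(-4) + (0)·(-3) + (0)·(12) + (1)·(-7) + (0)·(-3) + (0)·(3) + (0)·(-8) + (0)·(7) = 1
  c_4 = (0)·(-4) + (0)·(-3) + (0)·(12) + (0)·(-7) + (0)·(-3) + (0)·(3) + (0)·(-8) + (1)·(7) = 7
  c_5 = (0)·(-4) + (0)·(-3) + (0)·(12) + (0)·(-7) + (0)·(-3) + (1)·(3) + (0)·(-8) + (0)·(7) = 3
  c_6 = (0)·(-4) + (0)·(-3) + (-1)·(12) + (0)·(-7) + (0)·(-3) + (0)·(3) + (0)·(-8) + (2)·(7) = 2
  c_7 = (0)·(-4) + (-1)·(-3) + (0)·(12) + (0)·(-7) + (0)·(-3) + (0)·(3) + (0)·(-8) + (0)·(7) = 3
  c_8 = (0)·(-4) + (0)·(-3) + (0)·(12) + (0)·(-7) + (1)·(-3) + (2)·(3) + (0)·(-8) + (0)·(7) = 3
Expand coordinatewise in base 11:
  c_1 = 4 = 4·11^0
  c_2 = 8 = 8·11^0
  c_3 = 1 = 1·11^0
  c_4 = 7 = 7·11^0
  c_5 = 3 = 3·11^0
  c_6 = 2 = 2·11^0
  c_7 = 3 = 3·11^0
  c_8 = 3 = 3·11^0
Factor λ_0 = (4, 8, 1, 7, 3, 2, 3, 3)

((4, 8, 1, 7, 3, 2, 3, 3),)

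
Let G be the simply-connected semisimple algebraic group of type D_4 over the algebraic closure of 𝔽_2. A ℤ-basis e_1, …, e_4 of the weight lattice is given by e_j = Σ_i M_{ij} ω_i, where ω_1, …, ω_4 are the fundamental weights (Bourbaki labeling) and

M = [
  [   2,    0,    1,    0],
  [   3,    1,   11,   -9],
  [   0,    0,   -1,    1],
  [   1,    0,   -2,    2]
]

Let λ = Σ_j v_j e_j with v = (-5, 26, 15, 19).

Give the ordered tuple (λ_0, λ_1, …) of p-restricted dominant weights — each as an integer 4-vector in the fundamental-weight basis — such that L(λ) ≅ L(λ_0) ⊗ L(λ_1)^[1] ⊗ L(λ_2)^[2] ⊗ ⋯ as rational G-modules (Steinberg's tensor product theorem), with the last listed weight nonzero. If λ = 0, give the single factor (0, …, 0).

Converting to the ω-basis (c_i = row i of M dotted with v = (-5, 26, 15, 19)):
  c_1 = 2*-5 + 0*26 + 1*15 + 0*19 = 5
  c_2 = 3*-5 + 1*26 + 11*15 + -9*19 = 5
  c_3 = 0*-5 + 0*26 + -1*15 + 1*19 = 4
  c_4 = 1*-5 + 0*26 + -2*15 + 2*19 = 3
Base-2 expansion of each c_i:
  c_1 = 5 = 1·2^0 + 0·2^1 + 1·2^2
  c_2 = 5 = 1·2^0 + 0·2^1 + 1·2^2
  c_3 = 4 = 0·2^0 + 0·2^1 + 1·2^2
  c_4 = 3 = 1·2^0 + 1·2^1
Factor λ_0 = (1, 1, 0, 1)
Factor λ_1 = (0, 0, 0, 1)
Factor λ_2 = (1, 1, 1, 0)

((1, 1, 0, 1), (0, 0, 0, 1), (1, 1, 1, 0))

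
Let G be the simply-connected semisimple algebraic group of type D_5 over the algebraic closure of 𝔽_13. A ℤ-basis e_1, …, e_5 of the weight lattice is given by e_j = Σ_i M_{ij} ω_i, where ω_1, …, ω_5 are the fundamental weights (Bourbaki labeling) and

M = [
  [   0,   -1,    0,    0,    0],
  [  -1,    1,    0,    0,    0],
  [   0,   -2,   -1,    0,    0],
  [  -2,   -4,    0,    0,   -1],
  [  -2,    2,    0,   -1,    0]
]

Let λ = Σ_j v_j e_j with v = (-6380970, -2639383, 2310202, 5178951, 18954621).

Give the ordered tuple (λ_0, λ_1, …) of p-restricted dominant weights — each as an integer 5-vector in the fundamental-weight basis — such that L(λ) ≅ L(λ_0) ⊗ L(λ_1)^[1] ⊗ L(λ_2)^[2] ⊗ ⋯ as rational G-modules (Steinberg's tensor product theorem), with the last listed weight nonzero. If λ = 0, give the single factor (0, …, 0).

((6, 5, 1, 10, 12), (8, 7, 6, 6, 5), (4, 0, 2, 9, 10), (5, 0, 12, 10, 8), (1, 1, 12, 9, 2), (7, 10, 7, 11, 6))

Converting to the ω-basis (c_i = row i of M dotted with v = (-6380970, -2639383, 2310202, 5178951, 18954621)):
  c_1 = (0)·(-6380970) + (-1)·(-2639383) + 0·2310202 + 0·5178951 + 0·18954621 = 2639383
  c_2 = (-1)·(-6380970) + (1)·(-2639383) + 0·2310202 + 0·5178951 + 0·18954621 = 3741587
  c_3 = (0)·(-6380970) + (-2)·(-2639383) + (-1)·(2310202) + 0·5178951 + 0·18954621 = 2968564
  c_4 = (-2)·(-6380970) + (-4)·(-2639383) + 0·2310202 + 0·5178951 + (-1)·(18954621) = 4364851
  c_5 = (-2)·(-6380970) + (2)·(-2639383) + 0·2310202 + (-1)·(5178951) + 0·18954621 = 2304223
Expand coordinatewise in base 13:
  c_1 = 2639383 = 6·13^0 + 8·13^1 + 4·13^2 + 5·13^3 + 1·13^4 + 7·13^5
  c_2 = 3741587 = 5·13^0 + 7·13^1 + 0·13^2 + 0·13^3 + 1·13^4 + 10·13^5
  c_3 = 2968564 = 1·13^0 + 6·13^1 + 2·13^2 + 12·13^3 + 12·13^4 + 7·13^5
  c_4 = 4364851 = 10·13^0 + 6·13^1 + 9·13^2 + 10·13^3 + 9·13^4 + 11·13^5
  c_5 = 2304223 = 12·13^0 + 5·13^1 + 10·13^2 + 8·13^3 + 2·13^4 + 6·13^5
p-restricted factor λ_0 = (6, 5, 1, 10, 12)
p-restricted factor λ_1 = (8, 7, 6, 6, 5)
p-restricted factor λ_2 = (4, 0, 2, 9, 10)
p-restricted factor λ_3 = (5, 0, 12, 10, 8)
p-restricted factor λ_4 = (1, 1, 12, 9, 2)
p-restricted factor λ_5 = (7, 10, 7, 11, 6)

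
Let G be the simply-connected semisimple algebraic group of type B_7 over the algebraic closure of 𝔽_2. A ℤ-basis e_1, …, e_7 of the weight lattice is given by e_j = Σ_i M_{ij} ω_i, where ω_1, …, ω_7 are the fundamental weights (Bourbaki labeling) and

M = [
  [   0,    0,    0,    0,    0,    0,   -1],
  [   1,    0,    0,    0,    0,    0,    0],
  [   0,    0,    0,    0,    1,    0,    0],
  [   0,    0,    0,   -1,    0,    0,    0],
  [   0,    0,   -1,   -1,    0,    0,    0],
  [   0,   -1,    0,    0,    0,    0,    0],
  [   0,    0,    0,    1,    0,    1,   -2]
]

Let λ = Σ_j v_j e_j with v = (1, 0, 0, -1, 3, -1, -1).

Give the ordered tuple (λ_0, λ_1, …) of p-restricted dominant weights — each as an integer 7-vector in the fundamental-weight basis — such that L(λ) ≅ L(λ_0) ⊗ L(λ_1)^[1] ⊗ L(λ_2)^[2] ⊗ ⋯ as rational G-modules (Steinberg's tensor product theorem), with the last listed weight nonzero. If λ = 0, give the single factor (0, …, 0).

((1, 1, 1, 1, 1, 0, 0), (0, 0, 1, 0, 0, 0, 0))

ω-coordinates c = M·v, v = (1, 0, 0, -1, 3, -1, -1):
  c_1 = 0·1 + 0·0 + 0·0 + (0)·(-1) + 0·3 + (0)·(-1) + (-1)·(-1) = 1
  c_2 = 1·1 + 0·0 + 0·0 + (0)·(-1) + 0·3 + (0)·(-1) + (0)·(-1) = 1
  c_3 = 0·1 + 0·0 + 0·0 + (0)·(-1) + 1·3 + (0)·(-1) + (0)·(-1) = 3
  c_4 = 0·1 + 0·0 + 0·0 + (-1)·(-1) + 0·3 + (0)·(-1) + (0)·(-1) = 1
  c_5 = 0·1 + 0·0 + (-1)·(0) + (-1)·(-1) + 0·3 + (0)·(-1) + (0)·(-1) = 1
  c_6 = 0·1 + (-1)·(0) + 0·0 + (0)·(-1) + 0·3 + (0)·(-1) + (0)·(-1) = 0
  c_7 = 0·1 + 0·0 + 0·0 + (1)·(-1) + 0·3 + (1)·(-1) + (-2)·(-1) = 0
Base-2 expansion of each c_i:
  c_1 = 1 = 1·2^0
  c_2 = 1 = 1·2^0
  c_3 = 3 = 1·2^0 + 1·2^1
  c_4 = 1 = 1·2^0
  c_5 = 1 = 1·2^0
  c_6 = 0
  c_7 = 0
λ_0 = (1, 1, 1, 1, 1, 0, 0)
λ_1 = (0, 0, 1, 0, 0, 0, 0)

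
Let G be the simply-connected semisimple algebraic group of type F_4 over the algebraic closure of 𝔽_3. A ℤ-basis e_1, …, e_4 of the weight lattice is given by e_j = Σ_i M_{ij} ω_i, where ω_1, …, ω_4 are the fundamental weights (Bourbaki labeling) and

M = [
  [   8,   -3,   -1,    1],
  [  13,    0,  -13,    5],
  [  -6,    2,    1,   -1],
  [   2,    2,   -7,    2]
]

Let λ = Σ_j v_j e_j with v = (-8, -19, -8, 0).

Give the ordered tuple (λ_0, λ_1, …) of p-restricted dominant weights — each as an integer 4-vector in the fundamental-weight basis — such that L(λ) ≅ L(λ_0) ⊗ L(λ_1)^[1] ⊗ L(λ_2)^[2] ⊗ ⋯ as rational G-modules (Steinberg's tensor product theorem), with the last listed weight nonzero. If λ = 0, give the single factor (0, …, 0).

Compute c_i = Σ_j M_{ij} v_j with v = (-8, -19, -8, 0):
  c_1 = 8*-8 + -3*-19 + -1*-8 + 1*0 = 1
  c_2 = 13*-8 + 0*-19 + -13*-8 + 5*0 = 0
  c_3 = -6*-8 + 2*-19 + 1*-8 + -1*0 = 2
  c_4 = 2*-8 + 2*-19 + -7*-8 + 2*0 = 2
Writing each c_i in base p = 3:
  c_1 = 1 = 1·3^0
  c_2 = 0
  c_3 = 2 = 2·3^0
  c_4 = 2 = 2·3^0
Factor λ_0 = (1, 0, 2, 2)

((1, 0, 2, 2),)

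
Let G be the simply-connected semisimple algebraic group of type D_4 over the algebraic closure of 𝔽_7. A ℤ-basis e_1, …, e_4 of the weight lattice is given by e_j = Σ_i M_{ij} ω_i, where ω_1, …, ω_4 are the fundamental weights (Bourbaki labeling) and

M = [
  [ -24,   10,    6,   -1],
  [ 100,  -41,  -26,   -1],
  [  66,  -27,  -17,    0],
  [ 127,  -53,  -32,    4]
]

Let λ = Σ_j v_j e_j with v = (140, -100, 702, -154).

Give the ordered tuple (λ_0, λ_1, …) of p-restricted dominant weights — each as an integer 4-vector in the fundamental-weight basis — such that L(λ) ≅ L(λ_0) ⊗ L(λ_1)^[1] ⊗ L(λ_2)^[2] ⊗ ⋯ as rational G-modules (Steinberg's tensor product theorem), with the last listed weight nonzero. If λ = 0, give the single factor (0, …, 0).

Change of basis e → ω: c = M·v where v = (140, -100, 702, -154):
  c_1 = (-24)·(140) + (10)·(-100) + 6·702 + (-1)·(-154) = 6
  c_2 = 100·140 + (-41)·(-100) + (-26)·(702) + (-1)·(-154) = 2
  c_3 = 66·140 + (-27)·(-100) + (-17)·(702) + (0)·(-154) = 6
  c_4 = 127·140 + (-53)·(-100) + (-32)·(702) + (4)·(-154) = 0
Writing each c_i in base p = 7:
  c_1 = 6 = 6·7^0
  c_2 = 2 = 2·7^0
  c_3 = 6 = 6·7^0
  c_4 = 0
Factor λ_0 = (6, 2, 6, 0)

((6, 2, 6, 0),)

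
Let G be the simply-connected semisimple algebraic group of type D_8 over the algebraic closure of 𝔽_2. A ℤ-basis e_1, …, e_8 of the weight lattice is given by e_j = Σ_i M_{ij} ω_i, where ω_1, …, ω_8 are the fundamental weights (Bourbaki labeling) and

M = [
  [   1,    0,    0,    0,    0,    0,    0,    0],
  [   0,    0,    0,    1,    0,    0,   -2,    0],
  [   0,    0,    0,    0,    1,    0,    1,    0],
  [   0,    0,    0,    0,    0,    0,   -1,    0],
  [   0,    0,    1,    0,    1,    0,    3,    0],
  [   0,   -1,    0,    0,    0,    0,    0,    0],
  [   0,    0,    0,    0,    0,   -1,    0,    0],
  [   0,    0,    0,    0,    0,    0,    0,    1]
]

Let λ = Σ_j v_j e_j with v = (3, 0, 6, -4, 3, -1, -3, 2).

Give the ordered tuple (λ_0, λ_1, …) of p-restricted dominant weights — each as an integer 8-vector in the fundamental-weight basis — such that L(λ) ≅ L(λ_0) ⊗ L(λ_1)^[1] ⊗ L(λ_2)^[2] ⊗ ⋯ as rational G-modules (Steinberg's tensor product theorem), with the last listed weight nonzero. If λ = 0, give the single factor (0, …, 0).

((1, 0, 0, 1, 0, 0, 1, 0), (1, 1, 0, 1, 0, 0, 0, 1))

Change of basis e → ω: c = M·v where v = (3, 0, 6, -4, 3, -1, -3, 2):
  c_1 = (1)·(3) + (0)·(0) + (0)·(6) + (0)·(-4) + (0)·(3) + (0)·(-1) + (0)·(-3) + (0)·(2) = 3
  c_2 = (0)·(3) + (0)·(0) + (0)·(6) + (1)·(-4) + (0)·(3) + (0)·(-1) + (-2)·(-3) + (0)·(2) = 2
  c_3 = (0)·(3) + (0)·(0) + (0)·(6) + (0)·(-4) + (1)·(3) + (0)·(-1) + (1)·(-3) + (0)·(2) = 0
  c_4 = (0)·(3) + (0)·(0) + (0)·(6) + (0)·(-4) + (0)·(3) + (0)·(-1) + (-1)·(-3) + (0)·(2) = 3
  c_5 = (0)·(3) + (0)·(0) + (1)·(6) + (0)·(-4) + (1)·(3) + (0)·(-1) + (3)·(-3) + (0)·(2) = 0
  c_6 = (0)·(3) + (-1)·(0) + (0)·(6) + (0)·(-4) + (0)·(3) + (0)·(-1) + (0)·(-3) + (0)·(2) = 0
  c_7 = (0)·(3) + (0)·(0) + (0)·(6) + (0)·(-4) + (0)·(3) + (-1)·(-1) + (0)·(-3) + (0)·(2) = 1
  c_8 = (0)·(3) + (0)·(0) + (0)·(6) + (0)·(-4) + (0)·(3) + (0)·(-1) + (0)·(-3) + (1)·(2) = 2
p = 2; digits c_i = Σ_j d_{ij}·2^j, 0 ≤ d_{ij} < 2:
  c_1 = 3 = 1·2^0 + 1·2^1
  c_2 = 2 = 0·2^0 + 1·2^1
  c_3 = 0
  c_4 = 3 = 1·2^0 + 1·2^1
  c_5 = 0
  c_6 = 0
  c_7 = 1 = 1·2^0
  c_8 = 2 = 0·2^0 + 1·2^1
λ_0 = (1, 0, 0, 1, 0, 0, 1, 0)
λ_1 = (1, 1, 0, 1, 0, 0, 0, 1)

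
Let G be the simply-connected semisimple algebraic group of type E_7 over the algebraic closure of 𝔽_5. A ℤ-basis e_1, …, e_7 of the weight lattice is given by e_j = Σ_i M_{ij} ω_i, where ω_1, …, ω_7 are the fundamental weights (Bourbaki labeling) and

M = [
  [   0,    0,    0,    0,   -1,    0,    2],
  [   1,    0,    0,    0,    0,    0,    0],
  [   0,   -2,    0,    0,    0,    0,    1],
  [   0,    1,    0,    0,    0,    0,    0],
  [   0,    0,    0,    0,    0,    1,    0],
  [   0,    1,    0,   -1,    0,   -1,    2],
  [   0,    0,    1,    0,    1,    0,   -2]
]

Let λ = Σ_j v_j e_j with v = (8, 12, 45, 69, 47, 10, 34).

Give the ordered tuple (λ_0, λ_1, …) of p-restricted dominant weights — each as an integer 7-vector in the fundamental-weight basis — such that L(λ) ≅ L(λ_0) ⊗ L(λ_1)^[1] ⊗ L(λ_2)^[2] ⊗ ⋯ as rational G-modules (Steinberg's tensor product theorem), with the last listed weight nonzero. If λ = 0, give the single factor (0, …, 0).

((1, 3, 0, 2, 0, 1, 4), (4, 1, 2, 2, 2, 0, 4))

Compute c_i = Σ_j M_{ij} v_j with v = (8, 12, 45, 69, 47, 10, 34):
  c_1 = (0)·(8) + (0)·(12) + (0)·(45) + (0)·(69) + (-1)·(47) + (0)·(10) + (2)·(34) = 21
  c_2 = (1)·(8) + (0)·(12) + (0)·(45) + (0)·(69) + (0)·(47) + (0)·(10) + (0)·(34) = 8
  c_3 = (0)·(8) + (-2)·(12) + (0)·(45) + (0)·(69) + (0)·(47) + (0)·(10) + (1)·(34) = 10
  c_4 = (0)·(8) + (1)·(12) + (0)·(45) + (0)·(69) + (0)·(47) + (0)·(10) + (0)·(34) = 12
  c_5 = (0)·(8) + (0)·(12) + (0)·(45) + (0)·(69) + (0)·(47) + (1)·(10) + (0)·(34) = 10
  c_6 = (0)·(8) + (1)·(12) + (0)·(45) + (-1)·(69) + (0)·(47) + (-1)·(10) + (2)·(34) = 1
  c_7 = (0)·(8) + (0)·(12) + (1)·(45) + (0)·(69) + (1)·(47) + (0)·(10) + (-2)·(34) = 24
p = 5; digits c_i = Σ_j d_{ij}·5^j, 0 ≤ d_{ij} < 5:
  c_1 = 21 = 1·5^0 + 4·5^1
  c_2 = 8 = 3·5^0 + 1·5^1
  c_3 = 10 = 0·5^0 + 2·5^1
  c_4 = 12 = 2·5^0 + 2·5^1
  c_5 = 10 = 0·5^0 + 2·5^1
  c_6 = 1 = 1·5^0
  c_7 = 24 = 4·5^0 + 4·5^1
λ_0 = (1, 3, 0, 2, 0, 1, 4)
λ_1 = (4, 1, 2, 2, 2, 0, 4)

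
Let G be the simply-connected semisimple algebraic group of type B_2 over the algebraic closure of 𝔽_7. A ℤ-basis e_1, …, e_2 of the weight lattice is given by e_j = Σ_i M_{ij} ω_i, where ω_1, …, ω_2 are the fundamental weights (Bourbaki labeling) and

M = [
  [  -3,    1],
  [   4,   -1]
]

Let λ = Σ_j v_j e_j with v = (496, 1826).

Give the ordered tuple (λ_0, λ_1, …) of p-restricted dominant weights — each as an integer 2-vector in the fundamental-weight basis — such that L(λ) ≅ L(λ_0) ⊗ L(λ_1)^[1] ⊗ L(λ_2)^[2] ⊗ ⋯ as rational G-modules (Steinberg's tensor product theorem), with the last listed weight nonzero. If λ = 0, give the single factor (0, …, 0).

((2, 4), (6, 1), (6, 3))

ω-coordinates c = M·v, v = (496, 1826):
  c_1 = (-3)·(496) + (1)·(1826) = 338
  c_2 = (4)·(496) + (-1)·(1826) = 158
Writing each c_i in base p = 7:
  c_1 = 338 = 2·7^0 + 6·7^1 + 6·7^2
  c_2 = 158 = 4·7^0 + 1·7^1 + 3·7^2
p-restricted factor λ_0 = (2, 4)
p-restricted factor λ_1 = (6, 1)
p-restricted factor λ_2 = (6, 3)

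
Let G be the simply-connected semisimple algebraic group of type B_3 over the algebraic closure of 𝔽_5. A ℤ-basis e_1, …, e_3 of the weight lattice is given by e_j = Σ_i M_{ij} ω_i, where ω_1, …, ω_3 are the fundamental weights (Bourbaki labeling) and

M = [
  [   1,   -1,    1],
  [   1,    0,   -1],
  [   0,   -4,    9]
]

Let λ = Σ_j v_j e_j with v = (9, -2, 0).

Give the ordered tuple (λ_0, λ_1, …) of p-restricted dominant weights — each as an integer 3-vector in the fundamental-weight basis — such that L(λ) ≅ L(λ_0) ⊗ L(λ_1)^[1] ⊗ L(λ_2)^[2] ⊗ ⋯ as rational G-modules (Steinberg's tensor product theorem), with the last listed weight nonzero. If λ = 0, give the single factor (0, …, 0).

Change of basis e → ω: c = M·v where v = (9, -2, 0):
  c_1 = 1*9 + -1*-2 + 1*0 = 11
  c_2 = 1*9 + 0*-2 + -1*0 = 9
  c_3 = 0*9 + -4*-2 + 9*0 = 8
Expand coordinatewise in base 5:
  c_1 = 11 = 1·5^0 + 2·5^1
  c_2 = 9 = 4·5^0 + 1·5^1
  c_3 = 8 = 3·5^0 + 1·5^1
Factor λ_0 = (1, 4, 3)
Factor λ_1 = (2, 1, 1)

((1, 4, 3), (2, 1, 1))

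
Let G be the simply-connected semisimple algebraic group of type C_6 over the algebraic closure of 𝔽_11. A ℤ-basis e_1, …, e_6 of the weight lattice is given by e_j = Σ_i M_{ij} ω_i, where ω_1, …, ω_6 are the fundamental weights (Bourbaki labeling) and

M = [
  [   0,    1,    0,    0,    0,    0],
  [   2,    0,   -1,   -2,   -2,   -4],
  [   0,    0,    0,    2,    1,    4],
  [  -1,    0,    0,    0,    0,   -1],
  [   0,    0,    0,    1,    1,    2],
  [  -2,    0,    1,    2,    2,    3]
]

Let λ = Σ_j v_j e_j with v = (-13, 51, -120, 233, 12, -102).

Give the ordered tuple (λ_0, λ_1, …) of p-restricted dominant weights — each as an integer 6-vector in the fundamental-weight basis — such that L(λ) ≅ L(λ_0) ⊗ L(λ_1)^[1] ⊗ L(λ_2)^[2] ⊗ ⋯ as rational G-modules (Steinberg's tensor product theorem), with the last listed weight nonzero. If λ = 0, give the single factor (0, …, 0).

Change of basis e → ω: c = M·v where v = (-13, 51, -120, 233, 12, -102):
  c_1 = (0)·(-13) + 1·51 + (0)·(-120) + 0·233 + 0·12 + (0)·(-102) = 51
  c_2 = (2)·(-13) + 0·51 + (-1)·(-120) + (-2)·(233) + (-2)·(12) + (-4)·(-102) = 12
  c_3 = (0)·(-13) + 0·51 + (0)·(-120) + 2·233 + 1·12 + (4)·(-102) = 70
  c_4 = (-1)·(-13) + 0·51 + (0)·(-120) + 0·233 + 0·12 + (-1)·(-102) = 115
  c_5 = (0)·(-13) + 0·51 + (0)·(-120) + 1·233 + 1·12 + (2)·(-102) = 41
  c_6 = (-2)·(-13) + 0·51 + (1)·(-120) + 2·233 + 2·12 + (3)·(-102) = 90
Writing each c_i in base p = 11:
  c_1 = 51 = 7·11^0 + 4·11^1
  c_2 = 12 = 1·11^0 + 1·11^1
  c_3 = 70 = 4·11^0 + 6·11^1
  c_4 = 115 = 5·11^0 + 10·11^1
  c_5 = 41 = 8·11^0 + 3·11^1
  c_6 = 90 = 2·11^0 + 8·11^1
λ_0 = (7, 1, 4, 5, 8, 2)
λ_1 = (4, 1, 6, 10, 3, 8)

((7, 1, 4, 5, 8, 2), (4, 1, 6, 10, 3, 8))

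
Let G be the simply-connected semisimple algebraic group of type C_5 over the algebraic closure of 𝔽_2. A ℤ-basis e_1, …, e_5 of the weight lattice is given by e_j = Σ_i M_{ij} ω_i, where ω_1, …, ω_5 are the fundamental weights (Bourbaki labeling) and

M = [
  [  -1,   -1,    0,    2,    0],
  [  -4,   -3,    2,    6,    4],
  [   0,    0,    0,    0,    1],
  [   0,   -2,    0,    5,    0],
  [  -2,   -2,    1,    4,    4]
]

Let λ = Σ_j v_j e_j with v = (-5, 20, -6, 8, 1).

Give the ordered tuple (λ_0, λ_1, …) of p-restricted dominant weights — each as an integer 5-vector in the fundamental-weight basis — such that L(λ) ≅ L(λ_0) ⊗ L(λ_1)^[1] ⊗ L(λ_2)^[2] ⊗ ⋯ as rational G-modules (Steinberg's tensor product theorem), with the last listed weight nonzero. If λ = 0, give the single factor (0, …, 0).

((1, 0, 1, 0, 0),)

Compute c_i = Σ_j M_{ij} v_j with v = (-5, 20, -6, 8, 1):
  c_1 = (-1)·(-5) + (-1)·(20) + (0)·(-6) + (2)·(8) + (0)·(1) = 1
  c_2 = (-4)·(-5) + (-3)·(20) + (2)·(-6) + (6)·(8) + (4)·(1) = 0
  c_3 = (0)·(-5) + (0)·(20) + (0)·(-6) + (0)·(8) + (1)·(1) = 1
  c_4 = (0)·(-5) + (-2)·(20) + (0)·(-6) + (5)·(8) + (0)·(1) = 0
  c_5 = (-2)·(-5) + (-2)·(20) + (1)·(-6) + (4)·(8) + (4)·(1) = 0
Writing each c_i in base p = 2:
  c_1 = 1 = 1·2^0
  c_2 = 0
  c_3 = 1 = 1·2^0
  c_4 = 0
  c_5 = 0
Factor λ_0 = (1, 0, 1, 0, 0)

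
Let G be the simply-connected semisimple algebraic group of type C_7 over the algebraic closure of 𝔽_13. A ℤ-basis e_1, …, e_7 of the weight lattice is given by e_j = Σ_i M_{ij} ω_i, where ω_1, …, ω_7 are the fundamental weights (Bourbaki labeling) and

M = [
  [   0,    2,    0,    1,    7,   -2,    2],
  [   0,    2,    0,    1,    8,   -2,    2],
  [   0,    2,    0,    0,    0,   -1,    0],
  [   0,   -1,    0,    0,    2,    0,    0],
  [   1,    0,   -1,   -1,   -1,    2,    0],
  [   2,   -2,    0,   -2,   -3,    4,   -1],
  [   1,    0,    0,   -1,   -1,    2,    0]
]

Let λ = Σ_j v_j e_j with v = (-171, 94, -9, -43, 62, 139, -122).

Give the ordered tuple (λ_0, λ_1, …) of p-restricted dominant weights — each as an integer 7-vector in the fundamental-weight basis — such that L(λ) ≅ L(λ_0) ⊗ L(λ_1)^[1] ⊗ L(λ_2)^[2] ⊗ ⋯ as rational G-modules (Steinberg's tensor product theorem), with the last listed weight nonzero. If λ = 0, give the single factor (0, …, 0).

ω-coordinates c = M·v, v = (-171, 94, -9, -43, 62, 139, -122):
  c_1 = (0)·(-171) + 2·94 + (0)·(-9) + (1)·(-43) + 7·62 + (-2)·(139) + (2)·(-122) = 57
  c_2 = (0)·(-171) + 2·94 + (0)·(-9) + (1)·(-43) + 8·62 + (-2)·(139) + (2)·(-122) = 119
  c_3 = (0)·(-171) + 2·94 + (0)·(-9) + (0)·(-43) + 0·62 + (-1)·(139) + (0)·(-122) = 49
  c_4 = (0)·(-171) + (-1)·(94) + (0)·(-9) + (0)·(-43) + 2·62 + 0·139 + (0)·(-122) = 30
  c_5 = (1)·(-171) + 0·94 + (-1)·(-9) + (-1)·(-43) + (-1)·(62) + 2·139 + (0)·(-122) = 97
  c_6 = (2)·(-171) + (-2)·(94) + (0)·(-9) + (-2)·(-43) + (-3)·(62) + 4·139 + (-1)·(-122) = 48
  c_7 = (1)·(-171) + 0·94 + (0)·(-9) + (-1)·(-43) + (-1)·(62) + 2·139 + (0)·(-122) = 88
p = 13; digits c_i = Σ_j d_{ij}·13^j, 0 ≤ d_{ij} < 13:
  c_1 = 57 = 5·13^0 + 4·13^1
  c_2 = 119 = 2·13^0 + 9·13^1
  c_3 = 49 = 10·13^0 + 3·13^1
  c_4 = 30 = 4·13^0 + 2·13^1
  c_5 = 97 = 6·13^0 + 7·13^1
  c_6 = 48 = 9·13^0 + 3·13^1
  c_7 = 88 = 10·13^0 + 6·13^1
p-restricted factor λ_0 = (5, 2, 10, 4, 6, 9, 10)
p-restricted factor λ_1 = (4, 9, 3, 2, 7, 3, 6)

((5, 2, 10, 4, 6, 9, 10), (4, 9, 3, 2, 7, 3, 6))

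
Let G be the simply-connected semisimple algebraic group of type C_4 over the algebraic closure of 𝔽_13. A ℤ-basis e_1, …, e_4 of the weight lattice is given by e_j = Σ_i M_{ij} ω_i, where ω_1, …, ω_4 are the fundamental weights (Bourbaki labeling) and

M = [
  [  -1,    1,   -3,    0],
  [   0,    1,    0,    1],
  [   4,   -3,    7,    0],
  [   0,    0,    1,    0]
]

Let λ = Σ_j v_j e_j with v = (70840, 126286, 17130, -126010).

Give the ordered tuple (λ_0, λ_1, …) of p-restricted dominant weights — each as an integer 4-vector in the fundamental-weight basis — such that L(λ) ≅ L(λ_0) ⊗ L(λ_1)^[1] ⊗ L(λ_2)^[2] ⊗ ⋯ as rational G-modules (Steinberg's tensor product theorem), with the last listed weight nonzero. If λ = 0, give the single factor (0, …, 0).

((0, 3, 11, 9), (0, 8, 5, 4), (11, 1, 1, 10), (1, 0, 11, 7))

In the fundamental-weight basis, λ has coordinates c = M·v (v = (70840, 126286, 17130, -126010)):
  c_1 = (-1)·(70840) + (1)·(126286) + (-3)·(17130) + (0)·(-126010) = 4056
  c_2 = (0)·(70840) + (1)·(126286) + (0)·(17130) + (1)·(-126010) = 276
  c_3 = (4)·(70840) + (-3)·(126286) + (7)·(17130) + (0)·(-126010) = 24412
  c_4 = (0)·(70840) + (0)·(126286) + (1)·(17130) + (0)·(-126010) = 17130
Writing each c_i in base p = 13:
  c_1 = 4056 = 0·13^0 + 0·13^1 + 11·13^2 + 1·13^3
  c_2 = 276 = 3·13^0 + 8·13^1 + 1·13^2
  c_3 = 24412 = 11·13^0 + 5·13^1 + 1·13^2 + 11·13^3
  c_4 = 17130 = 9·13^0 + 4·13^1 + 10·13^2 + 7·13^3
p-restricted factor λ_0 = (0, 3, 11, 9)
p-restricted factor λ_1 = (0, 8, 5, 4)
p-restricted factor λ_2 = (11, 1, 1, 10)
p-restricted factor λ_3 = (1, 0, 11, 7)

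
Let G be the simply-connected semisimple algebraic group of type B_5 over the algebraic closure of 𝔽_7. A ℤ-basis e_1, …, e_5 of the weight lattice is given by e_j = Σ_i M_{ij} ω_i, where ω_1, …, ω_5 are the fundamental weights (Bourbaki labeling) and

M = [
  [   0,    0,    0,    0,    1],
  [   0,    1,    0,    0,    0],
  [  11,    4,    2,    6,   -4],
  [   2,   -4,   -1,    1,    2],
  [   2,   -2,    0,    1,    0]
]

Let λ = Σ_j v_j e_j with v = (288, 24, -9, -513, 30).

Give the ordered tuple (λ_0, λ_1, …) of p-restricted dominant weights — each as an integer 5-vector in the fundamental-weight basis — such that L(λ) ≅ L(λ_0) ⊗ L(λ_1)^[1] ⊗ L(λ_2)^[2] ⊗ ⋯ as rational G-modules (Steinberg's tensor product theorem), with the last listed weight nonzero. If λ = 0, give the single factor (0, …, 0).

Change of basis e → ω: c = M·v where v = (288, 24, -9, -513, 30):
  c_1 = (0)·(288) + (0)·(24) + (0)·(-9) + (0)·(-513) + (1)·(30) = 30
  c_2 = (0)·(288) + (1)·(24) + (0)·(-9) + (0)·(-513) + (0)·(30) = 24
  c_3 = (11)·(288) + (4)·(24) + (2)·(-9) + (6)·(-513) + (-4)·(30) = 48
  c_4 = (2)·(288) + (-4)·(24) + (-1)·(-9) + (1)·(-513) + (2)·(30) = 36
  c_5 = (2)·(288) + (-2)·(24) + (0)·(-9) + (1)·(-513) + (0)·(30) = 15
Expand coordinatewise in base 7:
  c_1 = 30 = 2·7^0 + 4·7^1
  c_2 = 24 = 3·7^0 + 3·7^1
  c_3 = 48 = 6·7^0 + 6·7^1
  c_4 = 36 = 1·7^0 + 5·7^1
  c_5 = 15 = 1·7^0 + 2·7^1
λ_0 = (2, 3, 6, 1, 1)
λ_1 = (4, 3, 6, 5, 2)

((2, 3, 6, 1, 1), (4, 3, 6, 5, 2))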